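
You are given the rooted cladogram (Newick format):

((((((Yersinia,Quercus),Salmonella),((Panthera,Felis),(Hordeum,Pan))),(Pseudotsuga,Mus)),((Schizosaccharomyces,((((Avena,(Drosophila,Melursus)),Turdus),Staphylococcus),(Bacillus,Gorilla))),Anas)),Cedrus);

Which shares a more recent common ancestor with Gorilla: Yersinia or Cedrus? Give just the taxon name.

Yersinia

The MRCA of Gorilla and Yersinia subtends (((((Yersinia,Quercus),Salmonella),((Panthera,Felis),(Hordeum,Pan))),(Pseudotsuga,Mus)),((Schizosaccharomyces,((((Avena,(Drosophila,Melursus)),Turdus),Staphylococcus),(Bacillus,Gorilla))),Anas)) (18 taxa).
The MRCA of Gorilla and Cedrus is the root, subtending the entire tree (19 taxa).
The first is nested inside the second, so Gorilla shares a more recent common ancestor with Yersinia.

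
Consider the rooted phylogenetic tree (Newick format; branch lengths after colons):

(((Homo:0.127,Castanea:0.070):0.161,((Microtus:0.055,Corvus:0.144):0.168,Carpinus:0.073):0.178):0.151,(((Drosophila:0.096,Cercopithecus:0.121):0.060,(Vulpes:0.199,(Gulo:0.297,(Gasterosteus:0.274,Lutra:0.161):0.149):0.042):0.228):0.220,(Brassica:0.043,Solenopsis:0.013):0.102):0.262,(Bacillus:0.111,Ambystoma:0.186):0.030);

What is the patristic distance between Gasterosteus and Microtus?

1.727

The path runs Gasterosteus → … → MRCA → … → Microtus; the MRCA is the root of the tree.
Branch lengths along that path: 0.274 + 0.149 + 0.042 + 0.228 + 0.220 + 0.262 + 0.151 + 0.178 + 0.168 + 0.055 = 1.727.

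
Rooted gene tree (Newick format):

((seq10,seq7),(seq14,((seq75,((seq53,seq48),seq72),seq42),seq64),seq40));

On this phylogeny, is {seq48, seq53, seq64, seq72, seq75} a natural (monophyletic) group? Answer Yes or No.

The MRCA of the listed taxa subtends ((seq75,((seq53,seq48),seq72),seq42),seq64).
That clade also contains seq42, which is not in the proposed group, so the group is not monophyletic.

No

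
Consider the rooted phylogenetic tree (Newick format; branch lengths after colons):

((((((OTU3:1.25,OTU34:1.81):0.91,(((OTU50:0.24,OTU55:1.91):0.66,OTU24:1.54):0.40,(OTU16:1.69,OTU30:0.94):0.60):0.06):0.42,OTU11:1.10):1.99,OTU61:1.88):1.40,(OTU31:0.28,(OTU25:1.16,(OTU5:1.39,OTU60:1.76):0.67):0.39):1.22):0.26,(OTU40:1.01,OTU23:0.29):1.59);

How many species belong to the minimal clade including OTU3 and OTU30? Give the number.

The MRCA of OTU3 and OTU30 is the node subtending ((OTU3,OTU34),(((OTU50,OTU55),OTU24),(OTU16,OTU30))).
That clade contains 7 terminal taxa: OTU16, OTU24, OTU3, OTU30, OTU34, OTU50, OTU55.

7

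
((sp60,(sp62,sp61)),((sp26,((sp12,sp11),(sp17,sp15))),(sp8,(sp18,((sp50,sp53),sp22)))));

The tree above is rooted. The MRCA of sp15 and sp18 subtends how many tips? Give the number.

10

The MRCA of sp15 and sp18 is the node subtending ((sp26,((sp12,sp11),(sp17,sp15))),(sp8,(sp18,((sp50,sp53),sp22)))).
That clade contains 10 terminal taxa: sp11, sp12, sp15, sp17, sp18, sp22, sp26, sp50, sp53, sp8.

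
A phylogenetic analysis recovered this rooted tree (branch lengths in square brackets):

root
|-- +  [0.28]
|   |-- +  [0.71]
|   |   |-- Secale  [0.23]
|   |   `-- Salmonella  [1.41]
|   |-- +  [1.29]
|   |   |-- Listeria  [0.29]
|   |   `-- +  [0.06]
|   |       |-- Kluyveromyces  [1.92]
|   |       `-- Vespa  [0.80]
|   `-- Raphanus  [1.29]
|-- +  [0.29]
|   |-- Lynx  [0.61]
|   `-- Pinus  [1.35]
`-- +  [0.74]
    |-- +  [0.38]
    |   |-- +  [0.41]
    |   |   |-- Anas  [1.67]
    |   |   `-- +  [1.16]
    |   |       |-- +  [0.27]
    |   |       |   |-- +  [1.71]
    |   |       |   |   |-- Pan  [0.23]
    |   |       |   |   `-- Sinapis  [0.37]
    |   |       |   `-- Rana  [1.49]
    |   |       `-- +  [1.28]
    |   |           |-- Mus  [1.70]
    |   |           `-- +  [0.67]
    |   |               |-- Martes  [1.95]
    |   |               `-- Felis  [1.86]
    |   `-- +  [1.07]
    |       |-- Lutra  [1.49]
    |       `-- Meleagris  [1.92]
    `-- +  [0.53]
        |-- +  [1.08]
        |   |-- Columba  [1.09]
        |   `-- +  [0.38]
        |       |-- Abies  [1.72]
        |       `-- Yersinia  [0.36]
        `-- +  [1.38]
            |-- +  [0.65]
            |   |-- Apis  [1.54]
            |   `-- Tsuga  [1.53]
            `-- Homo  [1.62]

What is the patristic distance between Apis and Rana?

The path runs Apis → … → MRCA → … → Rana; the MRCA is the node subtending (((Anas,(((Pan,Sinapis),Rana),(Mus,(Martes,Felis)))),(Lutra,Meleagris)),((Columba,(Abies,Yersinia)),((Apis,Tsuga),Homo))).
Branch lengths along that path: 1.54 + 0.65 + 1.38 + 0.53 + 0.38 + 0.41 + 1.16 + 0.27 + 1.49 = 7.81.

7.81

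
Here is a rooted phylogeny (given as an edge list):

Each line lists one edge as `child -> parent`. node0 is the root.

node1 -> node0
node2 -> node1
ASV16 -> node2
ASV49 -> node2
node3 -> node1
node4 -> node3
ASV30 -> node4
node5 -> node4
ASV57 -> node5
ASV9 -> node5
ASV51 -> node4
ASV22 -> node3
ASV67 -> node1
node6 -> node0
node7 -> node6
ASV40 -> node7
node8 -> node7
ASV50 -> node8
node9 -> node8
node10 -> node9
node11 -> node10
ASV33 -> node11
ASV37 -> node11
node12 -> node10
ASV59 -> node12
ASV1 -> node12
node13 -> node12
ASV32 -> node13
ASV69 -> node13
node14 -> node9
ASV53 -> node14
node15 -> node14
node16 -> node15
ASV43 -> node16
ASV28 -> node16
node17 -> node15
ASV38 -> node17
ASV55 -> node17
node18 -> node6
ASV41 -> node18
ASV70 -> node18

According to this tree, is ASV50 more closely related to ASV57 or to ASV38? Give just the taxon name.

The MRCA of ASV50 and ASV38 subtends (ASV50,(((ASV33,ASV37),(ASV59,ASV1,(ASV32,ASV69))),(ASV53,((ASV43,ASV28),(ASV38,ASV55))))) (12 taxa).
The MRCA of ASV50 and ASV57 is the root, subtending the entire tree (23 taxa).
The first is nested inside the second, so ASV50 shares a more recent common ancestor with ASV38.

ASV38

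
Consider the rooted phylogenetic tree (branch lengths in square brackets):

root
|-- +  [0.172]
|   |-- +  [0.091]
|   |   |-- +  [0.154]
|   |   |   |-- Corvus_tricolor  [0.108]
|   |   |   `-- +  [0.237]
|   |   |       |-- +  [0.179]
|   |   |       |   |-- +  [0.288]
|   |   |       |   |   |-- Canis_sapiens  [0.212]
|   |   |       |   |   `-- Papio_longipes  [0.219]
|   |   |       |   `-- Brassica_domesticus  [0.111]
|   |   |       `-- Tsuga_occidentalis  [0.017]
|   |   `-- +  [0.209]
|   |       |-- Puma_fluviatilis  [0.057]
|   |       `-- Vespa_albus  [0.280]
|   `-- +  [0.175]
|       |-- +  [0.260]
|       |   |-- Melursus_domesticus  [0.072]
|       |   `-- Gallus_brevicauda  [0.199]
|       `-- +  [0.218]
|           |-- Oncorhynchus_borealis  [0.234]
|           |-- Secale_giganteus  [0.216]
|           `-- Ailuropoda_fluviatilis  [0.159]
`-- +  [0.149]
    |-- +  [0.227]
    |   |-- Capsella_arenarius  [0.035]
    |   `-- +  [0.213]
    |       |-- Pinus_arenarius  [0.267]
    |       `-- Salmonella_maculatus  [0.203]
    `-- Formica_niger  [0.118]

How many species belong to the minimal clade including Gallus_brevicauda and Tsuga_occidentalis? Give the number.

The MRCA of Gallus_brevicauda and Tsuga_occidentalis is the node subtending (((Corvus_tricolor,(((Canis_sapiens,Papio_longipes),Brassica_domesticus),Tsuga_occidentalis)),(Puma_fluviatilis,Vespa_albus)),((Melursus_domesticus,Gallus_brevicauda),(Oncorhynchus_borealis,Secale_giganteus,Ailuropoda_fluviatilis))).
That clade contains 12 terminal taxa: Ailuropoda_fluviatilis, Brassica_domesticus, Canis_sapiens, Corvus_tricolor, Gallus_brevicauda, Melursus_domesticus, Oncorhynchus_borealis, Papio_longipes, Puma_fluviatilis, Secale_giganteus, Tsuga_occidentalis, Vespa_albus.

12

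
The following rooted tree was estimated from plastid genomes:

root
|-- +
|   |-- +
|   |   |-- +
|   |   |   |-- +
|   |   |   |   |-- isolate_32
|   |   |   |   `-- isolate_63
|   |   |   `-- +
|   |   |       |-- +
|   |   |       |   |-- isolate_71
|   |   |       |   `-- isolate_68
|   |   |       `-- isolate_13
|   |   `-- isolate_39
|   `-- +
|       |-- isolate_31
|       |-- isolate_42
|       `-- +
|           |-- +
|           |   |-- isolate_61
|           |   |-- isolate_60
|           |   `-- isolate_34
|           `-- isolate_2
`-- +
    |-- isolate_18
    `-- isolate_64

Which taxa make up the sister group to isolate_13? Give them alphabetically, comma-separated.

isolate_68, isolate_71

isolate_13 attaches to the tree at the node subtending ((isolate_71,isolate_68),isolate_13).
The other lineage descending from that same node — the sister group — is (isolate_71,isolate_68); its 2 tips in alphabetical order are the answer.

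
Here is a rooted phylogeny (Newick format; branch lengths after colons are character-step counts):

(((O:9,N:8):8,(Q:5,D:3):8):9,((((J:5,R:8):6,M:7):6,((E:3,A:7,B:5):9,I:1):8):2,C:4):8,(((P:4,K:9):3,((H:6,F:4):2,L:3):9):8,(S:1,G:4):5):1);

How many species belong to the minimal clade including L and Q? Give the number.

19

The MRCA of L and Q is the root, so the clade is the entire tree.
That clade contains 19 terminal taxa: A, B, C, D, E, F, G, H, I, J, K, L, M, N, O, P, Q, R, S.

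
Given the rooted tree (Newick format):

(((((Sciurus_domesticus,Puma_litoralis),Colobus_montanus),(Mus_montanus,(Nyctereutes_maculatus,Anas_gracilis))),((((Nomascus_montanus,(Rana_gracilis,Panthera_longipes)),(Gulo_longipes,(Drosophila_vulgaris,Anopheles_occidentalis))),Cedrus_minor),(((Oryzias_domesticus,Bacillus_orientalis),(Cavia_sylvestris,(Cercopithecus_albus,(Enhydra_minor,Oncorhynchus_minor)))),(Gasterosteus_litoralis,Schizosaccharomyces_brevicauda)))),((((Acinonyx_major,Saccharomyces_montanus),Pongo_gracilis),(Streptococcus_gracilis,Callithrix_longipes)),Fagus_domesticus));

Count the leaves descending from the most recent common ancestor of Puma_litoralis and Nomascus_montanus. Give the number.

The MRCA of Puma_litoralis and Nomascus_montanus is the node subtending ((((Sciurus_domesticus,Puma_litoralis),Colobus_montanus),(Mus_montanus,(Nyctereutes_maculatus,Anas_gracilis))),((((Nomascus_montanus,(Rana_gracilis,Panthera_longipes)),(Gulo_longipes,(Drosophila_vulgaris,Anopheles_occidentalis))),Cedrus_minor),(((Oryzias_domesticus,Bacillus_orientalis),(Cavia_sylvestris,(Cercopithecus_albus,(Enhydra_minor,Oncorhynchus_minor)))),(Gasterosteus_litoralis,Schizosaccharomyces_brevicauda)))).
That clade contains 21 terminal taxa: Anas_gracilis, Anopheles_occidentalis, Bacillus_orientalis, Cavia_sylvestris, Cedrus_minor, Cercopithecus_albus, Colobus_montanus, Drosophila_vulgaris, Enhydra_minor, Gasterosteus_litoralis, Gulo_longipes, Mus_montanus, Nomascus_montanus, Nyctereutes_maculatus, Oncorhynchus_minor, Oryzias_domesticus, Panthera_longipes, Puma_litoralis, Rana_gracilis, Schizosaccharomyces_brevicauda, Sciurus_domesticus.

21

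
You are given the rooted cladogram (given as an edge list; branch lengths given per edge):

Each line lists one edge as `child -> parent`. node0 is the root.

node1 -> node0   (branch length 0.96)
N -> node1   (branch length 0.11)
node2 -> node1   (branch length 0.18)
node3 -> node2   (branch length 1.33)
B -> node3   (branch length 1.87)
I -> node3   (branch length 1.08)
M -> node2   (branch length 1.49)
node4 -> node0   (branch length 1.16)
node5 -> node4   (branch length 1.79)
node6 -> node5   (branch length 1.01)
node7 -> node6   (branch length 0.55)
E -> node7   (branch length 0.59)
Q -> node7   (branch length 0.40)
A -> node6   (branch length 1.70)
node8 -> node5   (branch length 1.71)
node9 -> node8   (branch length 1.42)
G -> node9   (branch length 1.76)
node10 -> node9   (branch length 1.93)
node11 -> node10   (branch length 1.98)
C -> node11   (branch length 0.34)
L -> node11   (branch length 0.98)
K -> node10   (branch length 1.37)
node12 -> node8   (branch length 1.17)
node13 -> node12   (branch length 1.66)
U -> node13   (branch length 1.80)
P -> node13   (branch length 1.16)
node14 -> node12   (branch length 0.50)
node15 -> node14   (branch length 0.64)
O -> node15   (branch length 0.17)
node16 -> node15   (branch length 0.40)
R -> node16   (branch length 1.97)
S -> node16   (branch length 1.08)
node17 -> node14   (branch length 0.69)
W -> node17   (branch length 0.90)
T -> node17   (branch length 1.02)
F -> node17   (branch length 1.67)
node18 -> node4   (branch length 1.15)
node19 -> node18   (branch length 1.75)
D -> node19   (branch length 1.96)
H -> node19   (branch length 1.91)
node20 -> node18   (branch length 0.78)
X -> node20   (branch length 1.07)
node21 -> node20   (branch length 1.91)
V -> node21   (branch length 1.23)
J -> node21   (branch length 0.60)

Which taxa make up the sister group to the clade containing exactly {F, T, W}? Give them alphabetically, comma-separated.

O, R, S

The clade containing exactly {F, T, W} attaches to the tree at the node subtending ((O,(R,S)),(W,T,F)).
The other lineage descending from that same node — the sister group — is (O,(R,S)); its 3 tips in alphabetical order are the answer.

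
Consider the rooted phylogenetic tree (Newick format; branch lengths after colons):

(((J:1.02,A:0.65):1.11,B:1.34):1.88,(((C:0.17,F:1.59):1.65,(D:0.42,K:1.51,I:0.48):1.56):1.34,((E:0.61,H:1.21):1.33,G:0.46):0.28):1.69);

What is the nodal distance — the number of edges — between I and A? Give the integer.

The MRCA of I and A is the root of the tree.
From I up to that node: 4 branches. From A up to the same node: 3 branches. Total: 4 + 3 = 7.

7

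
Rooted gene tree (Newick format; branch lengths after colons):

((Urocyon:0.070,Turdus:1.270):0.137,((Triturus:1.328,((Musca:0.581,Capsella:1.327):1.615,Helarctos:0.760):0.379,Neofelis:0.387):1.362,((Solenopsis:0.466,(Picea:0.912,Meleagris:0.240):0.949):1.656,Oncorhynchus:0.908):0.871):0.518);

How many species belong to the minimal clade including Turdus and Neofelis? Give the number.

11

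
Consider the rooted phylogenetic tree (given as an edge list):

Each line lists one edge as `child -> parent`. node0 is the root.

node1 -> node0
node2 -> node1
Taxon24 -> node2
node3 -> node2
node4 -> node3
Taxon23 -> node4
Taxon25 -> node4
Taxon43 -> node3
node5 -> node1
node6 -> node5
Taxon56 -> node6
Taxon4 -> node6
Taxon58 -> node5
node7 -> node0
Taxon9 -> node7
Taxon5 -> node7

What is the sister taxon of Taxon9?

Taxon9 attaches to the tree at the node subtending (Taxon9,Taxon5).
The other lineage descending from that same node — the sister group — is the single tip Taxon5.

Taxon5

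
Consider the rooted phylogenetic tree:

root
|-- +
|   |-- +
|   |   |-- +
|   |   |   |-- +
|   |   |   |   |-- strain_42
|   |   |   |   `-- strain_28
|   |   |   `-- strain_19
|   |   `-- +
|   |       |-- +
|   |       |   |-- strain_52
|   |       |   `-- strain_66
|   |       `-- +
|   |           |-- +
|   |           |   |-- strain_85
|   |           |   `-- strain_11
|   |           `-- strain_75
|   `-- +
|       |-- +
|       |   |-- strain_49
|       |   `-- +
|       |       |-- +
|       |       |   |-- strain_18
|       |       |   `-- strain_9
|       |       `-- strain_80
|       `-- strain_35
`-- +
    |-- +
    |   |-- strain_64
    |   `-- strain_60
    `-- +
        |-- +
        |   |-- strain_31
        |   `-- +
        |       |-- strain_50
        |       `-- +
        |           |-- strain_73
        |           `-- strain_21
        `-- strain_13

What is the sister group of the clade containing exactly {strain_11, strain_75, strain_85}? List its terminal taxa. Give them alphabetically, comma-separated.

strain_52, strain_66

The clade containing exactly {strain_11, strain_75, strain_85} attaches to the tree at the node subtending ((strain_52,strain_66),((strain_85,strain_11),strain_75)).
The other lineage descending from that same node — the sister group — is (strain_52,strain_66); its 2 tips in alphabetical order are the answer.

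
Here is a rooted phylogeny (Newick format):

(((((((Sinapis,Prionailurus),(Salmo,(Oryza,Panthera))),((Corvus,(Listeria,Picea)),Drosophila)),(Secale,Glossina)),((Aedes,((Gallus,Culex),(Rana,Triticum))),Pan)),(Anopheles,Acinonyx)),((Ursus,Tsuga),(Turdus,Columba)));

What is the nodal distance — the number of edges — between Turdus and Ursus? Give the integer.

4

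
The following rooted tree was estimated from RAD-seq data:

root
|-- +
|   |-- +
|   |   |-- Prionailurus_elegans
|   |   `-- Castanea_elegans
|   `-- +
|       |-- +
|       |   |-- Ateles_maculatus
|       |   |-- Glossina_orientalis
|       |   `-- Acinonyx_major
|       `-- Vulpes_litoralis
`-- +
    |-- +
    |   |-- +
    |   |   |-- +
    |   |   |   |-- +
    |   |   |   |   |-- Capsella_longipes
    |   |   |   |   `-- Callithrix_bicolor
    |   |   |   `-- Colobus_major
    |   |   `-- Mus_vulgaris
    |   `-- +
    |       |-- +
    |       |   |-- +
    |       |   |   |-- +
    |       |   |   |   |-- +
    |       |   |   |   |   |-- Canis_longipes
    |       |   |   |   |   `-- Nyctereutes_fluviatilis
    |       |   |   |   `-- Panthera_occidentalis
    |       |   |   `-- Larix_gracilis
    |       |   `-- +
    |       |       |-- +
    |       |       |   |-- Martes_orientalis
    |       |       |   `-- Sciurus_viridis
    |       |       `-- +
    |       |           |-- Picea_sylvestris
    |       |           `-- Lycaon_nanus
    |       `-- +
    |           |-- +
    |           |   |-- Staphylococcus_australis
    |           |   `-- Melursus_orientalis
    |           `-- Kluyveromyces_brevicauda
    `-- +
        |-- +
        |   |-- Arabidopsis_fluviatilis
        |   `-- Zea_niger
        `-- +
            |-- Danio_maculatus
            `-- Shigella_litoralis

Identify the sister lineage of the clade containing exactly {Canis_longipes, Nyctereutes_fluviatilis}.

The clade containing exactly {Canis_longipes, Nyctereutes_fluviatilis} attaches to the tree at the node subtending ((Canis_longipes,Nyctereutes_fluviatilis),Panthera_occidentalis).
The other lineage descending from that same node — the sister group — is the single tip Panthera_occidentalis.

Panthera_occidentalis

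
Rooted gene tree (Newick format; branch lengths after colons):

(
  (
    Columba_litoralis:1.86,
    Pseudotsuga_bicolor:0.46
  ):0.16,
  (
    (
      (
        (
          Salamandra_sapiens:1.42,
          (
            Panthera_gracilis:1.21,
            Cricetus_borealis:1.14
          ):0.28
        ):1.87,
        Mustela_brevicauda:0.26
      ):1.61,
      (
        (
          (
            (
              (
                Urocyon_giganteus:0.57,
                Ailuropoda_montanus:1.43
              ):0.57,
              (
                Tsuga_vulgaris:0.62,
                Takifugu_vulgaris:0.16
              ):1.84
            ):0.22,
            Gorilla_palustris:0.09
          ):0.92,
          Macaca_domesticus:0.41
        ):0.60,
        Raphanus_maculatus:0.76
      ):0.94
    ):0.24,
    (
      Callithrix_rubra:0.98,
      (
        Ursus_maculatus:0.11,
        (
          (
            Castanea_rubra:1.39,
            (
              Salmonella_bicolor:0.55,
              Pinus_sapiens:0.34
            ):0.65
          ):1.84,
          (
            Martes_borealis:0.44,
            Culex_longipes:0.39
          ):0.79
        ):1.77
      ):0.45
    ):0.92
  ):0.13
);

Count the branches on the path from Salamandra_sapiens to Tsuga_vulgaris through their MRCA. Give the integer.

9

The MRCA of Salamandra_sapiens and Tsuga_vulgaris is the node subtending (((Salamandra_sapiens,(Panthera_gracilis,Cricetus_borealis)),Mustela_brevicauda),(((((Urocyon_giganteus,Ailuropoda_montanus),(Tsuga_vulgaris,Takifugu_vulgaris)),Gorilla_palustris),Macaca_domesticus),Raphanus_maculatus)).
From Salamandra_sapiens up to that node: 3 branches. From Tsuga_vulgaris up to the same node: 6 branches. Total: 3 + 6 = 9.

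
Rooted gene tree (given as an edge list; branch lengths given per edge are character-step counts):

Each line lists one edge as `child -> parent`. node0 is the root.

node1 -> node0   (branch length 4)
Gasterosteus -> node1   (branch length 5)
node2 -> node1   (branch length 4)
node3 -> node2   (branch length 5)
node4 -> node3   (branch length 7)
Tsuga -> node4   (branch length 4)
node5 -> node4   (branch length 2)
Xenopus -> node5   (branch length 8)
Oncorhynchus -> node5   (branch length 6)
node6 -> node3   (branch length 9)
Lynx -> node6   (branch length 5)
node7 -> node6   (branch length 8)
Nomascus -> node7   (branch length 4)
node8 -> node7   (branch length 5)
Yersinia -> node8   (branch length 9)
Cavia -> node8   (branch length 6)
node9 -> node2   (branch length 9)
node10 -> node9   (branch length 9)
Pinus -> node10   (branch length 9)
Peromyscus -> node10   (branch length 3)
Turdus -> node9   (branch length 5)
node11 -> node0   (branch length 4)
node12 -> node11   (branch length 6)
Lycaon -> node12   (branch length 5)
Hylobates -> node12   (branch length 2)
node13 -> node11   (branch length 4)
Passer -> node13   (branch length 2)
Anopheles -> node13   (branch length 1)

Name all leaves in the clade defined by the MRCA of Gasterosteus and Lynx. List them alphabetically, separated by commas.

Cavia, Gasterosteus, Lynx, Nomascus, Oncorhynchus, Peromyscus, Pinus, Tsuga, Turdus, Xenopus, Yersinia

Tracing Gasterosteus: it sits inside (Gasterosteus,(((Tsuga,(Xenopus,Oncorhynchus)),(Lynx,(Nomascus,(Yersinia,Cavia)))),((Pinus,Peromyscus),Turdus))).
Tracing Lynx: it sits inside (Lynx,(Nomascus,(Yersinia,Cavia))).
The smallest clade enclosing both is (Gasterosteus,(((Tsuga,(Xenopus,Oncorhynchus)),(Lynx,(Nomascus,(Yersinia,Cavia)))),((Pinus,Peromyscus),Turdus))); the answer is its 11 terminal taxa in alphabetical order.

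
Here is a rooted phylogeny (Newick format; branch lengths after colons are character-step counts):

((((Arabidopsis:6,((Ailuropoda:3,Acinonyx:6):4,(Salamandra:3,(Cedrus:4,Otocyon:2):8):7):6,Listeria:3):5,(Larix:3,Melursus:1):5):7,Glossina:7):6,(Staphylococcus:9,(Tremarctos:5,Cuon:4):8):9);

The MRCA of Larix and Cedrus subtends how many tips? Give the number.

The MRCA of Larix and Cedrus is the node subtending ((Arabidopsis,((Ailuropoda,Acinonyx),(Salamandra,(Cedrus,Otocyon))),Listeria),(Larix,Melursus)).
That clade contains 9 terminal taxa: Acinonyx, Ailuropoda, Arabidopsis, Cedrus, Larix, Listeria, Melursus, Otocyon, Salamandra.

9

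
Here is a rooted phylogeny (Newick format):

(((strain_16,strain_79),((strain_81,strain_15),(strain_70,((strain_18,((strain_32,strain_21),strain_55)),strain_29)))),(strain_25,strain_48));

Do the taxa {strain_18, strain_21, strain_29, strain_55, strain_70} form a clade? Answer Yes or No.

The MRCA of the listed taxa subtends (strain_70,((strain_18,((strain_32,strain_21),strain_55)),strain_29)).
That clade also contains strain_32, which is not in the proposed group, so the group is not monophyletic.

No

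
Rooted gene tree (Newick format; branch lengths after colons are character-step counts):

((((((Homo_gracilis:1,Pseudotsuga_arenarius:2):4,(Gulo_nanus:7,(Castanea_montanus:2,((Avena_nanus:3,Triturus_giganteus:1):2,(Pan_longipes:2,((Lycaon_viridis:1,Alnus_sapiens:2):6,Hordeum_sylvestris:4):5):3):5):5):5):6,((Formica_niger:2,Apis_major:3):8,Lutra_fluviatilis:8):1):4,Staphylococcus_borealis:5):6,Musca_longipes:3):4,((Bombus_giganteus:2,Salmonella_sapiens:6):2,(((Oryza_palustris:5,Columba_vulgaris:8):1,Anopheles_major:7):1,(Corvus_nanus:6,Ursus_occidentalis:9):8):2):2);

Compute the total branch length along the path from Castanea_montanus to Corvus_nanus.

The path runs Castanea_montanus → … → MRCA → … → Corvus_nanus; the MRCA is the root of the tree.
Branch lengths along that path: 2 + 5 + 5 + 6 + 4 + 6 + 4 + 2 + 2 + 8 + 6 = 50.

50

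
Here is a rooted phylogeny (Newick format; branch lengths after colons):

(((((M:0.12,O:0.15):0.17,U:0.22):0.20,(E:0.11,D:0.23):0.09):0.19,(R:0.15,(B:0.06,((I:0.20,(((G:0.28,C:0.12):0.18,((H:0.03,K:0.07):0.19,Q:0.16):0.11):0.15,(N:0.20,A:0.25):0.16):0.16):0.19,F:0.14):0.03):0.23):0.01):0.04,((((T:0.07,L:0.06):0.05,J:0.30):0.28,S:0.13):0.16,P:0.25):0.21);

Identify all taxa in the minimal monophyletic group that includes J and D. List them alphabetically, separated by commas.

Tracing J: it sits inside ((T,L),J).
Tracing D: it sits inside (E,D).
The smallest clade enclosing both is the whole tree (their MRCA is the root), so the answer is all 21 tips in alphabetical order.

A, B, C, D, E, F, G, H, I, J, K, L, M, N, O, P, Q, R, S, T, U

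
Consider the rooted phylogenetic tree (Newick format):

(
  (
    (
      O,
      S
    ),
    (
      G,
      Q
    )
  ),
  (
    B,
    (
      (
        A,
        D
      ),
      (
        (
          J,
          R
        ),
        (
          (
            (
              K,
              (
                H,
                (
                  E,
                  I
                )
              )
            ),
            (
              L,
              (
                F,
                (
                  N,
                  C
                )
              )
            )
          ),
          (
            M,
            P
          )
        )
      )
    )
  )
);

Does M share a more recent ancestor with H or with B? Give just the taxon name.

H

The MRCA of M and H subtends (((K,(H,(E,I))),(L,(F,(N,C)))),(M,P)) (10 taxa).
The MRCA of M and B subtends (B,((A,D),((J,R),(((K,(H,(E,I))),(L,(F,(N,C)))),(M,P))))) (15 taxa).
The first is nested inside the second, so M shares a more recent common ancestor with H.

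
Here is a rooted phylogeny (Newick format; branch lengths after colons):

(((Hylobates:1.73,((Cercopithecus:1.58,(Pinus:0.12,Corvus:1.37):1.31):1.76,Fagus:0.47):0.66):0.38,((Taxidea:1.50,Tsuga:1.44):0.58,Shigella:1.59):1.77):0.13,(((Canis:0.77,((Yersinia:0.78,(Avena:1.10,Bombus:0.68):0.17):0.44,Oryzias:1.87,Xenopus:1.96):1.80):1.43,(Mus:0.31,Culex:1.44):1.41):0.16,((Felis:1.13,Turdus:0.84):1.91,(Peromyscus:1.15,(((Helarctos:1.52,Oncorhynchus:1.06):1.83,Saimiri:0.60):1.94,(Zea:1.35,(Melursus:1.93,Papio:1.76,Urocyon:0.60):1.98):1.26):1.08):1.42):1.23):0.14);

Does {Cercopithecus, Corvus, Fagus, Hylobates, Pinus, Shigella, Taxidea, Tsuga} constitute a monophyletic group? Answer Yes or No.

The most recent common ancestor of these taxa subtends ((Hylobates,((Cercopithecus,(Pinus,Corvus)),Fagus)),((Taxidea,Tsuga),Shigella)).
That clade has exactly 8 tips — every listed taxon and nothing else — so the group is monophyletic.

Yes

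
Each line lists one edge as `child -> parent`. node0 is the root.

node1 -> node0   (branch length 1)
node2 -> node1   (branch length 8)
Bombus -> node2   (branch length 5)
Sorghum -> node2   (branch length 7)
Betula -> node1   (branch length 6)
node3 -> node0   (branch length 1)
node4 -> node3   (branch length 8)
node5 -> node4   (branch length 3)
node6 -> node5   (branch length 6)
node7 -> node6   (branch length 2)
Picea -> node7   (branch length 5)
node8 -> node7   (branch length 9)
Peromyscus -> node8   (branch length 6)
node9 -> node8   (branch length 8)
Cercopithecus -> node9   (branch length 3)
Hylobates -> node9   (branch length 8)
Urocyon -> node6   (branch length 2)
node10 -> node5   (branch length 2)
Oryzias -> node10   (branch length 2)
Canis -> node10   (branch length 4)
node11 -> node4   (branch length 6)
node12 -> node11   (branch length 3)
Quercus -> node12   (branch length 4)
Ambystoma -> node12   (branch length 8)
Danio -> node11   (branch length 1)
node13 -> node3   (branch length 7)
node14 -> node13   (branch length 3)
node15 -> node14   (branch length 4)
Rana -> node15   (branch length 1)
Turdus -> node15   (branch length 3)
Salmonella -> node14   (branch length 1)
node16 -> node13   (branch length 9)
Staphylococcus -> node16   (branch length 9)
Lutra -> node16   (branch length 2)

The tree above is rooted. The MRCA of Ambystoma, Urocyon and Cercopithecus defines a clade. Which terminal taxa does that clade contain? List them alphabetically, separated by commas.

Ambystoma, Canis, Cercopithecus, Danio, Hylobates, Oryzias, Peromyscus, Picea, Quercus, Urocyon

Tracing Ambystoma: it sits inside (Quercus,Ambystoma).
Tracing Urocyon: it sits inside ((Picea,(Peromyscus,(Cercopithecus,Hylobates))),Urocyon).
Tracing Cercopithecus: it sits inside (Cercopithecus,Hylobates).
The smallest clade enclosing all 3 is ((((Picea,(Peromyscus,(Cercopithecus,Hylobates))),Urocyon),(Oryzias,Canis)),((Quercus,Ambystoma),Danio)); the answer is its 10 terminal taxa in alphabetical order.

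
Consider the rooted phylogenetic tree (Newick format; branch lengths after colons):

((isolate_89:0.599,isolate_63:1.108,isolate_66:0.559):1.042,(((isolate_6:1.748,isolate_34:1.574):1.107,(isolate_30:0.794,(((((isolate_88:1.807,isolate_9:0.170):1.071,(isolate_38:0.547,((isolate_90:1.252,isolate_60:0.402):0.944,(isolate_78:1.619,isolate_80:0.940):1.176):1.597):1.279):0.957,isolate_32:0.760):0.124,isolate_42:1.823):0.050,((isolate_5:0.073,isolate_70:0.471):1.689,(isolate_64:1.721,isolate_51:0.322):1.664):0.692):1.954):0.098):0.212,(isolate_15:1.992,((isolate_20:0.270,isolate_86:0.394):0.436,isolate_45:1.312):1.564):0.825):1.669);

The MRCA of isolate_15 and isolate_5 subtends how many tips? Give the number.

20

The MRCA of isolate_15 and isolate_5 is the node subtending (((isolate_6,isolate_34),(isolate_30,(((((isolate_88,isolate_9),(isolate_38,((isolate_90,isolate_60),(isolate_78,isolate_80)))),isolate_32),isolate_42),((isolate_5,isolate_70),(isolate_64,isolate_51))))),(isolate_15,((isolate_20,isolate_86),isolate_45))).
That clade contains 20 terminal taxa: isolate_15, isolate_20, isolate_30, isolate_32, isolate_34, isolate_38, isolate_42, isolate_45, isolate_5, isolate_51, isolate_6, isolate_60, isolate_64, isolate_70, isolate_78, isolate_80, isolate_86, isolate_88, isolate_9, isolate_90.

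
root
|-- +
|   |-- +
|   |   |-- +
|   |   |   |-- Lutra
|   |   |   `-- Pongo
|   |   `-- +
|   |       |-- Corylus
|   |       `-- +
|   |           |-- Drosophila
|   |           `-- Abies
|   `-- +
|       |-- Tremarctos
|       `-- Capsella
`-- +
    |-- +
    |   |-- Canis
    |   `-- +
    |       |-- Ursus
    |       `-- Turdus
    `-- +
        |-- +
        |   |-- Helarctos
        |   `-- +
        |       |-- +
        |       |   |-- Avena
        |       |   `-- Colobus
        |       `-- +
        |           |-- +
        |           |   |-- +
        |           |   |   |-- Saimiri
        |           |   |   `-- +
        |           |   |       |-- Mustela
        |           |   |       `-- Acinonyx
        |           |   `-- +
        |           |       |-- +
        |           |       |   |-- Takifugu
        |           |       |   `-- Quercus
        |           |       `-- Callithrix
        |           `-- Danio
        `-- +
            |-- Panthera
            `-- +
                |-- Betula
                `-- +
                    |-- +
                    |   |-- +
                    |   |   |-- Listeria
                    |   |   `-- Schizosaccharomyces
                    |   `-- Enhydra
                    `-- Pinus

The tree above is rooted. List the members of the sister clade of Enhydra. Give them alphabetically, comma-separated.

Enhydra attaches to the tree at the node subtending ((Listeria,Schizosaccharomyces),Enhydra).
The other lineage descending from that same node — the sister group — is (Listeria,Schizosaccharomyces); its 2 tips in alphabetical order are the answer.

Listeria, Schizosaccharomyces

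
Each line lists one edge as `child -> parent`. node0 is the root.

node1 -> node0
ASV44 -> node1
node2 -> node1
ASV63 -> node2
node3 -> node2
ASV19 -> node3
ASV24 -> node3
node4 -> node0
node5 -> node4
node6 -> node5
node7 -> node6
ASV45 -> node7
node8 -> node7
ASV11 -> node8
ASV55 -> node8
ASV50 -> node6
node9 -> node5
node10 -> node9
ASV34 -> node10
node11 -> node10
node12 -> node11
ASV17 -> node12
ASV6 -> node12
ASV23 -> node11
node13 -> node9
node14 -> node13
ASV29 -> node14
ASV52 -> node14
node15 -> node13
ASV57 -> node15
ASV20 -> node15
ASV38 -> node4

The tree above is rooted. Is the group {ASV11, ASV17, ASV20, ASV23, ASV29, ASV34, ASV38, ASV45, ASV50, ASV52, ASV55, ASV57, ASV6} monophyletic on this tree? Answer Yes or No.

The most recent common ancestor of these taxa subtends ((((ASV45,(ASV11,ASV55)),ASV50),((ASV34,((ASV17,ASV6),ASV23)),((ASV29,ASV52),(ASV57,ASV20)))),ASV38).
That clade has exactly 13 tips — every listed taxon and nothing else — so the group is monophyletic.

Yes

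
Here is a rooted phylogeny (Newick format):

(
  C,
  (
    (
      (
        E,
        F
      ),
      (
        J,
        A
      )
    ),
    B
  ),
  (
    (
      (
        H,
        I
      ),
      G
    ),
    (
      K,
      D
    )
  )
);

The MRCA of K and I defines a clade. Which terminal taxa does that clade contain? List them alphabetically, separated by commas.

Tracing K: it sits inside (K,D).
Tracing I: it sits inside (H,I).
The smallest clade enclosing both is (((H,I),G),(K,D)); the answer is its 5 terminal taxa in alphabetical order.

D, G, H, I, K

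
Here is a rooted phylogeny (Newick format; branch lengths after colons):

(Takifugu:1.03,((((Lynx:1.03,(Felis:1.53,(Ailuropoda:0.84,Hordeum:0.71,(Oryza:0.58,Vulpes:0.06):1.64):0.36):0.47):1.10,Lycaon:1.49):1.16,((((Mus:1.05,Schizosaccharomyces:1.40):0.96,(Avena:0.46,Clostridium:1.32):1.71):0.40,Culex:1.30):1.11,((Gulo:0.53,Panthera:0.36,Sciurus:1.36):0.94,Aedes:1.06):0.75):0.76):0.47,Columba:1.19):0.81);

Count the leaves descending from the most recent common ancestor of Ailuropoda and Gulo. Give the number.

The MRCA of Ailuropoda and Gulo is the node subtending (((Lynx,(Felis,(Ailuropoda,Hordeum,(Oryza,Vulpes)))),Lycaon),((((Mus,Schizosaccharomyces),(Avena,Clostridium)),Culex),((Gulo,Panthera,Sciurus),Aedes))).
That clade contains 16 terminal taxa: Aedes, Ailuropoda, Avena, Clostridium, Culex, Felis, Gulo, Hordeum, Lycaon, Lynx, Mus, Oryza, Panthera, Schizosaccharomyces, Sciurus, Vulpes.

16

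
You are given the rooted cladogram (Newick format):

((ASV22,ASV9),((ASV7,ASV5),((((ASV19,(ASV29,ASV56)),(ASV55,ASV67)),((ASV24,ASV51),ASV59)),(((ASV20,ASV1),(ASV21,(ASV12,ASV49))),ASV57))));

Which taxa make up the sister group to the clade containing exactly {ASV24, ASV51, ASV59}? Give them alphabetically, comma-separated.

ASV19, ASV29, ASV55, ASV56, ASV67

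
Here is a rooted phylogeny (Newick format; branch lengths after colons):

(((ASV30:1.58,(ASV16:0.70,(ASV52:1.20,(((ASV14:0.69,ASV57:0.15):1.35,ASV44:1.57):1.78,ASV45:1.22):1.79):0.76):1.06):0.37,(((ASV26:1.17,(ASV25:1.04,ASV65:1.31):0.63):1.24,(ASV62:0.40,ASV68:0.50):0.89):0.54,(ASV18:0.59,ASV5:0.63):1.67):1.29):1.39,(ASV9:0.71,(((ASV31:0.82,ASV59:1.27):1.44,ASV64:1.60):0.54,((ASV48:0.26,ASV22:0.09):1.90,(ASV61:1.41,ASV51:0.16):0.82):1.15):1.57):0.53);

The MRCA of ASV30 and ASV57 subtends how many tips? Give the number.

The MRCA of ASV30 and ASV57 is the node subtending (ASV30,(ASV16,(ASV52,(((ASV14,ASV57),ASV44),ASV45)))).
That clade contains 7 terminal taxa: ASV14, ASV16, ASV30, ASV44, ASV45, ASV52, ASV57.

7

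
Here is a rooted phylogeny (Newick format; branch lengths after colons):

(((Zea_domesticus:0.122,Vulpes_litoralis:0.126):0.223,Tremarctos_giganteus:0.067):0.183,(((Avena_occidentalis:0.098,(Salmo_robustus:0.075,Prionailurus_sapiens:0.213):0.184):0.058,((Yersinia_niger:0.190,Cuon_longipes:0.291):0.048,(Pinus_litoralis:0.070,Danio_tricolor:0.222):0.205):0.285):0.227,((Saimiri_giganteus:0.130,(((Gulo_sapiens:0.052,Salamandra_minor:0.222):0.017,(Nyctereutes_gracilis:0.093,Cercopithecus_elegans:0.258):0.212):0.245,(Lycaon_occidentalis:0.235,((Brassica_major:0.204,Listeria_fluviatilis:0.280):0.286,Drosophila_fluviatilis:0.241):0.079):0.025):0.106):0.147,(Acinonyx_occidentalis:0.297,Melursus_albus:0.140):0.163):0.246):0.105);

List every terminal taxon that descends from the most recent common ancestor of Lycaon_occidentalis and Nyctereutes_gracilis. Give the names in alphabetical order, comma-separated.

Tracing Lycaon_occidentalis: it sits inside (Lycaon_occidentalis,((Brassica_major,Listeria_fluviatilis),Drosophila_fluviatilis)).
Tracing Nyctereutes_gracilis: it sits inside (Nyctereutes_gracilis,Cercopithecus_elegans).
The smallest clade enclosing both is (((Gulo_sapiens,Salamandra_minor),(Nyctereutes_gracilis,Cercopithecus_elegans)),(Lycaon_occidentalis,((Brassica_major,Listeria_fluviatilis),Drosophila_fluviatilis))); the answer is its 8 terminal taxa in alphabetical order.

Brassica_major, Cercopithecus_elegans, Drosophila_fluviatilis, Gulo_sapiens, Listeria_fluviatilis, Lycaon_occidentalis, Nyctereutes_gracilis, Salamandra_minor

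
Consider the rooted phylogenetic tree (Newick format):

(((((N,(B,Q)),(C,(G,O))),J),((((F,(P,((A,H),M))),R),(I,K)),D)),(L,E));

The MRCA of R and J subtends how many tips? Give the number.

16

The MRCA of R and J is the node subtending ((((N,(B,Q)),(C,(G,O))),J),((((F,(P,((A,H),M))),R),(I,K)),D)).
That clade contains 16 terminal taxa: A, B, C, D, F, G, H, I, J, K, M, N, O, P, Q, R.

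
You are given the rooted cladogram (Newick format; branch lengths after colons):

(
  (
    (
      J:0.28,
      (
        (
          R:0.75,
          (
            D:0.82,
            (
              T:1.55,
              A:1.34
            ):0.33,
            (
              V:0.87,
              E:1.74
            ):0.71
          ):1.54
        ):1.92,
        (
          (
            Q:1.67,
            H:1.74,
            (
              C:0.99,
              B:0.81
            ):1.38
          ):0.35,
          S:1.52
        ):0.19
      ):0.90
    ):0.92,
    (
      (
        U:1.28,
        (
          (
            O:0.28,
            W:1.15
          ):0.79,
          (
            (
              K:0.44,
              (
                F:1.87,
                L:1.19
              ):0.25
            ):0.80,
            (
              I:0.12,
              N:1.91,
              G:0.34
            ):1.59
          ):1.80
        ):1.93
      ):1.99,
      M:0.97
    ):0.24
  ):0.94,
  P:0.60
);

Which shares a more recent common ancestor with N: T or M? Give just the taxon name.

M

The MRCA of N and M subtends ((U,((O,W),((K,(F,L)),(I,N,G)))),M) (10 taxa).
The MRCA of N and T subtends ((J,((R,(D,(T,A),(V,E))),((Q,H,(C,B)),S))),((U,((O,W),((K,(F,L)),(I,N,G)))),M)) (22 taxa).
The first is nested inside the second, so N shares a more recent common ancestor with M.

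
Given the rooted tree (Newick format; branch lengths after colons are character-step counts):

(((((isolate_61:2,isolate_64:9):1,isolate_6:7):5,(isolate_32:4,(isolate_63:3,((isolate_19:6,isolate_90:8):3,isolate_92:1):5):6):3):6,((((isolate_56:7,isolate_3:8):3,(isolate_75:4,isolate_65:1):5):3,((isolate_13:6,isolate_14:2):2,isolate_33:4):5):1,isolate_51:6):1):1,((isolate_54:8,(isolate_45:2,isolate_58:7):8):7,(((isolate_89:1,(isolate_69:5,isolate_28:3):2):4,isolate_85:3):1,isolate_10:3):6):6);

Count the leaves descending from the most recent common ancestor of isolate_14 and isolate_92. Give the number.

The MRCA of isolate_14 and isolate_92 is the node subtending ((((isolate_61,isolate_64),isolate_6),(isolate_32,(isolate_63,((isolate_19,isolate_90),isolate_92)))),((((isolate_56,isolate_3),(isolate_75,isolate_65)),((isolate_13,isolate_14),isolate_33)),isolate_51)).
That clade contains 16 terminal taxa: isolate_13, isolate_14, isolate_19, isolate_3, isolate_32, isolate_33, isolate_51, isolate_56, isolate_6, isolate_61, isolate_63, isolate_64, isolate_65, isolate_75, isolate_90, isolate_92.

16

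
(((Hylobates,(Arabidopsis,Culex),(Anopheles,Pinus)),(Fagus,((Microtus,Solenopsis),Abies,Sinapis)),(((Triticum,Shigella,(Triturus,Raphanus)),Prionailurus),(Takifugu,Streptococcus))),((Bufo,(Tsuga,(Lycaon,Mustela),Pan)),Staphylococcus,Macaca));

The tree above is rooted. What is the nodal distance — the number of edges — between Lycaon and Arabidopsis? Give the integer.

9

The MRCA of Lycaon and Arabidopsis is the root of the tree.
From Lycaon up to that node: 5 branches. From Arabidopsis up to the same node: 4 branches. Total: 5 + 4 = 9.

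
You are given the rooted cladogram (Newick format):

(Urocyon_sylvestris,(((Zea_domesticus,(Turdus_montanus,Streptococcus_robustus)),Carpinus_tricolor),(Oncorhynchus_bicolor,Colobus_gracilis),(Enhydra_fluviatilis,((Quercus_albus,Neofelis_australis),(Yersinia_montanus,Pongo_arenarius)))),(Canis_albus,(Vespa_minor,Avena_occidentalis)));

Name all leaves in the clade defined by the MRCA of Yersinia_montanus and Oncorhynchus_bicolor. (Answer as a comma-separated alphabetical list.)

Carpinus_tricolor, Colobus_gracilis, Enhydra_fluviatilis, Neofelis_australis, Oncorhynchus_bicolor, Pongo_arenarius, Quercus_albus, Streptococcus_robustus, Turdus_montanus, Yersinia_montanus, Zea_domesticus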